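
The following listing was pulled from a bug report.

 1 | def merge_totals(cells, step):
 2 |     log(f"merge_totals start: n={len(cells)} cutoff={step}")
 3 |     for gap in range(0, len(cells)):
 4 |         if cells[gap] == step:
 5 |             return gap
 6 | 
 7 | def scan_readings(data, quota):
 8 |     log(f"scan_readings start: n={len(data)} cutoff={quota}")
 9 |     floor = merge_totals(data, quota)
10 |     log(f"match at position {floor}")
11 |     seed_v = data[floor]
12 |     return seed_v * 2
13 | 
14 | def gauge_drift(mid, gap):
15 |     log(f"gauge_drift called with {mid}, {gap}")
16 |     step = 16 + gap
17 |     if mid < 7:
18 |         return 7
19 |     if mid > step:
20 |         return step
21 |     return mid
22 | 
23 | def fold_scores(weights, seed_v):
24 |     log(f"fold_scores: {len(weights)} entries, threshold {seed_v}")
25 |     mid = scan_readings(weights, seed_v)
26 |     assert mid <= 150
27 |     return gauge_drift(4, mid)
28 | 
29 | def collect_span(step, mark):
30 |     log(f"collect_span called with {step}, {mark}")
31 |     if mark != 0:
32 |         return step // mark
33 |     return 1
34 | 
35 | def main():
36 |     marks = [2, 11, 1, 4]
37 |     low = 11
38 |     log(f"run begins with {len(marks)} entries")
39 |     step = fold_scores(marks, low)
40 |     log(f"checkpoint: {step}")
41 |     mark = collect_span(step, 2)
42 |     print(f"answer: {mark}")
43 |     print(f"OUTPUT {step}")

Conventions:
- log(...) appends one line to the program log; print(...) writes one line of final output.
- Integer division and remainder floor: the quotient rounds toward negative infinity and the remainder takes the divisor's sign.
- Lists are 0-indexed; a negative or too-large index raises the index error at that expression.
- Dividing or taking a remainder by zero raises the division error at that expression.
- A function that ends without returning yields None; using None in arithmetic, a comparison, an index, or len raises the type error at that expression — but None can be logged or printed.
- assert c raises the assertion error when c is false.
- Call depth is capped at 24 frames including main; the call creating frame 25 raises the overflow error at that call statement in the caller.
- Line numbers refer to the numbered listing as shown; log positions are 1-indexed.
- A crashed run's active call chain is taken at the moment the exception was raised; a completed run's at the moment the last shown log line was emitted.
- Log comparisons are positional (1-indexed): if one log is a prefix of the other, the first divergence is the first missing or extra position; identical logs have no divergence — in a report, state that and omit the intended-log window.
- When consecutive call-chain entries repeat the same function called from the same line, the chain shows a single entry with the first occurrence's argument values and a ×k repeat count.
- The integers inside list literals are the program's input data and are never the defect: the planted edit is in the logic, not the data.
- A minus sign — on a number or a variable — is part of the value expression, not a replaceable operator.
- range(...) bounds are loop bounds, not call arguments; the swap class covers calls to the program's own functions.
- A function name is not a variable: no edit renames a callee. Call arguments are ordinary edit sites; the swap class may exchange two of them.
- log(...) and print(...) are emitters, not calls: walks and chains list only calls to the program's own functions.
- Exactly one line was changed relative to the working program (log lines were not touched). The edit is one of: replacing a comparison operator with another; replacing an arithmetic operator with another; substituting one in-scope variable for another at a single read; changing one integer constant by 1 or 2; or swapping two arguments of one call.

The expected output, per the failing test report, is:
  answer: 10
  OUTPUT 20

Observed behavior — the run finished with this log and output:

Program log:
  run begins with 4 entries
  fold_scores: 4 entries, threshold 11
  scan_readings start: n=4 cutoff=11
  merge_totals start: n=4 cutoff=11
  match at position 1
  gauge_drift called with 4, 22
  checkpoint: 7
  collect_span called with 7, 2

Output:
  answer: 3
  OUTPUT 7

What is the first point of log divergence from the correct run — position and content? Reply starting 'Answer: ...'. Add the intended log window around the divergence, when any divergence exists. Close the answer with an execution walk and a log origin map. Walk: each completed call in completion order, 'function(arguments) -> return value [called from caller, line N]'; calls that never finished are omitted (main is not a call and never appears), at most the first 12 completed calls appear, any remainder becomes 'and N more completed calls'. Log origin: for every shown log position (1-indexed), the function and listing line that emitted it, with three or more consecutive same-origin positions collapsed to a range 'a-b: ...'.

Answer: position 6; shown 'gauge_drift called with 4, 22' vs intended 'gauge_drift called with 22, 4'.
Intended log window:
  4: merge_totals start: n=4 cutoff=11
  5: match at position 1
  6: gauge_drift called with 22, 4
  7: checkpoint: 20
Execution walk:
  merge_totals([2, 11, 1, 4], 11) -> 1  [called from scan_readings, line 9]
  scan_readings([2, 11, 1, 4], 11) -> 22  [called from fold_scores, line 25]
  gauge_drift(4, 22) -> 7  [called from fold_scores, line 27]
  fold_scores([2, 11, 1, 4], 11) -> 7  [called from main, line 39]
  collect_span(7, 2) -> 3  [called from main, line 41]
Log line origins:
  1 — main, line 38
  2 — fold_scores, line 24
  3 — scan_readings, line 8
  4 — merge_totals, line 2
  5 — scan_readings, line 10
  6 — gauge_drift, line 15
  7 — main, line 40
  8 — collect_span, line 30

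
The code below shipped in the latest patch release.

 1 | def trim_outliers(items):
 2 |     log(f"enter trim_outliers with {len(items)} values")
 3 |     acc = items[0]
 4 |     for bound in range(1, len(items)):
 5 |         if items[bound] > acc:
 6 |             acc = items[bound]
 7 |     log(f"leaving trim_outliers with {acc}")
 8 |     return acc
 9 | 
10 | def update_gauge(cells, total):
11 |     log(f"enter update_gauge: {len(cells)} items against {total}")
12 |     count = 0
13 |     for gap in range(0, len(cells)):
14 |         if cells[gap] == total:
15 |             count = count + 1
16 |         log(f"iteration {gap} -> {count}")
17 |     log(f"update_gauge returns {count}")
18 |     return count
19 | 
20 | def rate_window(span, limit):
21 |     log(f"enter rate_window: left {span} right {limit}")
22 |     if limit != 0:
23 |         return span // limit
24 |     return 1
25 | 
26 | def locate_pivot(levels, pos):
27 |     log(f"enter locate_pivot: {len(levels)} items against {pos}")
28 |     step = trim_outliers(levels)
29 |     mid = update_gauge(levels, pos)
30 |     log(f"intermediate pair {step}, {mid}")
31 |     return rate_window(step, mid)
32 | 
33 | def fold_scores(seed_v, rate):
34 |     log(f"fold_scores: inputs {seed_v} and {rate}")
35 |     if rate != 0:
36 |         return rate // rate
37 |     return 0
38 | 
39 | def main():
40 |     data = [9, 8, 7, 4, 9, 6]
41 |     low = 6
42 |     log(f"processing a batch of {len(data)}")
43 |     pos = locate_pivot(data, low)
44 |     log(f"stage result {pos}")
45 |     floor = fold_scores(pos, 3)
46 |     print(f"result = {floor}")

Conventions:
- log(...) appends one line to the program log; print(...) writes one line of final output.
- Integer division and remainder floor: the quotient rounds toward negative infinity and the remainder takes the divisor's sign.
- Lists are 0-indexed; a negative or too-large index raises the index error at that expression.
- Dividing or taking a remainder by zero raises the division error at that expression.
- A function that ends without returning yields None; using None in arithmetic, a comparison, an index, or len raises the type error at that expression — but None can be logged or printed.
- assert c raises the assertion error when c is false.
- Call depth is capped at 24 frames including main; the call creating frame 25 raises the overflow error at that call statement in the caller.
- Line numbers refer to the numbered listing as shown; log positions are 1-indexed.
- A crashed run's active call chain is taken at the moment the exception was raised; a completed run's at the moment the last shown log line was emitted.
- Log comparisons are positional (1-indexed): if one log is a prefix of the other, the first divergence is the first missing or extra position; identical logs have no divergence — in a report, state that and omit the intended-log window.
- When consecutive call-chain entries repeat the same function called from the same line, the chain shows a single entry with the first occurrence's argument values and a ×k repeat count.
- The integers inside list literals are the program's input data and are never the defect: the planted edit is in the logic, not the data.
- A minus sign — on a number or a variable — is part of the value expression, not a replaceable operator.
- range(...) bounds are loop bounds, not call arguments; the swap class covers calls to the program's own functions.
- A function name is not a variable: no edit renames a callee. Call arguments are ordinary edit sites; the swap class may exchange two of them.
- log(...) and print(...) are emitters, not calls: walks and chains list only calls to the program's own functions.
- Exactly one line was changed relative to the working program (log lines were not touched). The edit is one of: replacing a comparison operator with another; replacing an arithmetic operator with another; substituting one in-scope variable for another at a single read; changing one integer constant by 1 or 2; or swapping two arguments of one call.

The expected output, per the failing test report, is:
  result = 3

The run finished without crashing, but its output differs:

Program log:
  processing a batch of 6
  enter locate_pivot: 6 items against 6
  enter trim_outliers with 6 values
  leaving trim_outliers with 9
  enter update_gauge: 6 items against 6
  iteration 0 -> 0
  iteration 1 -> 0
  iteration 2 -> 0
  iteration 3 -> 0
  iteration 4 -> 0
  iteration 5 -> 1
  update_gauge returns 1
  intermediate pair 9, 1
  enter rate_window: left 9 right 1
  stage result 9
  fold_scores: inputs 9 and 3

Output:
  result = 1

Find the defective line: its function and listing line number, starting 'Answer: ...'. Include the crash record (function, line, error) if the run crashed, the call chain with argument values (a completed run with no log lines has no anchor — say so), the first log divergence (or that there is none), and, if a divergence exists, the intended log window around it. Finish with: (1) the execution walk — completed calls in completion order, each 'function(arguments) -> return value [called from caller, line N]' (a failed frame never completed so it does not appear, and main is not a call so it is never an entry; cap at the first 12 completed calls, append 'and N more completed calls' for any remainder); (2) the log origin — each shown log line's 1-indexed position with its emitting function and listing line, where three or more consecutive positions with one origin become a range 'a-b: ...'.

Answer: the defect is in fold_scores at line 36.
Key fact: Every logged value matches the working version; the printed result is what differs.
Call chain: main -> fold_scores(9, 3) (called at line 45).
First divergence: none (the log streams are identical).
Execution walk:
  trim_outliers([9, 8, 7, 4, 9, 6]) -> 9  [called from locate_pivot, line 28]
  update_gauge([9, 8, 7, 4, 9, 6], 6) -> 1  [called from locate_pivot, line 29]
  rate_window(9, 1) -> 9  [called from locate_pivot, line 31]
  locate_pivot([9, 8, 7, 4, 9, 6], 6) -> 9  [called from main, line 43]
  fold_scores(9, 3) -> 1  [called from main, line 45]
Log line origins:
  1 — main, line 42
  2 — locate_pivot, line 27
  3 — trim_outliers, line 2
  4 — trim_outliers, line 7
  5 — update_gauge, line 11
  6-11 — update_gauge, line 16
  12 — update_gauge, line 17
  13 — locate_pivot, line 30
  14 — rate_window, line 21
  15 — main, line 44
  16 — fold_scores, line 34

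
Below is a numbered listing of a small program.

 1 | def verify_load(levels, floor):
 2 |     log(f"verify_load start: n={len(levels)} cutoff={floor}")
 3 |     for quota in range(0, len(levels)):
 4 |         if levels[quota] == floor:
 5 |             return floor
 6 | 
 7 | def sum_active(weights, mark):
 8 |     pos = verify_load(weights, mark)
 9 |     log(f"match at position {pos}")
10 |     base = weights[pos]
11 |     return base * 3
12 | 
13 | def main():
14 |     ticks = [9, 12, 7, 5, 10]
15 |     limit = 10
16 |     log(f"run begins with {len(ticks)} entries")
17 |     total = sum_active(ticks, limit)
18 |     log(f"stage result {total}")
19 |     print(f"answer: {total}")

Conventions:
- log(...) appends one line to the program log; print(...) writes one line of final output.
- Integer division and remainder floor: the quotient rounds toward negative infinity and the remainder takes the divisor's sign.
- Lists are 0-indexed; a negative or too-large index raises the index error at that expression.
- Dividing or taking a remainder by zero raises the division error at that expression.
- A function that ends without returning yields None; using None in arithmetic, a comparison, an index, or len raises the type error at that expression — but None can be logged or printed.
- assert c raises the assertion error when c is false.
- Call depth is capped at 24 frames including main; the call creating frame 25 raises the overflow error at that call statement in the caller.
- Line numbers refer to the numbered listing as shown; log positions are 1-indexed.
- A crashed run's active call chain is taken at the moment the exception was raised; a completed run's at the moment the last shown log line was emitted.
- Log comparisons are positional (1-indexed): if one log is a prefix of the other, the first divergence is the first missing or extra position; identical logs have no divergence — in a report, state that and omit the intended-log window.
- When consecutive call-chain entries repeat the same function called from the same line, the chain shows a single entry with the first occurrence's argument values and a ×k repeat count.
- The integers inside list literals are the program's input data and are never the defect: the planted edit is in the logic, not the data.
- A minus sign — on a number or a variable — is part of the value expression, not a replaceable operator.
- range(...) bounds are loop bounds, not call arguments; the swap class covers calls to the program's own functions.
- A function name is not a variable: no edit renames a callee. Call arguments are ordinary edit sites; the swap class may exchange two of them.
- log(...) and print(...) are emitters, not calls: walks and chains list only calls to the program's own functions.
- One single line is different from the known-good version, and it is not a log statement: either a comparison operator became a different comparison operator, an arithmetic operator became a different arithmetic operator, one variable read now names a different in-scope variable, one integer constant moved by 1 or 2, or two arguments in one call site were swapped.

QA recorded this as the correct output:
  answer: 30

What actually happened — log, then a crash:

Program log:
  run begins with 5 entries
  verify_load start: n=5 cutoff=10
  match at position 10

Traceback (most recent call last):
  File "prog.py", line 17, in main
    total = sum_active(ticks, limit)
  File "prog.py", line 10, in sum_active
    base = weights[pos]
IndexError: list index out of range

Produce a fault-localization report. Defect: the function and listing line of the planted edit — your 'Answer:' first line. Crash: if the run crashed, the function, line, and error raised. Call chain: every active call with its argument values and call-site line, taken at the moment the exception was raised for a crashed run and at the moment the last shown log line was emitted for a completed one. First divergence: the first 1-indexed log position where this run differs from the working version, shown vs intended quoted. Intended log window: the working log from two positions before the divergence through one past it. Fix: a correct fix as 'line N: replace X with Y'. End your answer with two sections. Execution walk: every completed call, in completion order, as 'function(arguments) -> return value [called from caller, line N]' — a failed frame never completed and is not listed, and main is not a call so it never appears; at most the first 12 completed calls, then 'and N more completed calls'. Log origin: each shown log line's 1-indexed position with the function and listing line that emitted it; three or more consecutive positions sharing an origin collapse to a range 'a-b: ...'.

Answer: the defect is in verify_load at line 5.
Key fact: Log line 3 is where behavior first shows: 'match at position 10' appears instead of 'match at position 4'.
Crash: sum_active, line 10, IndexError.
Call chain: main -> sum_active([9, 12, 7, 5, 10], 10) (called at line 17).
First divergence: position 3 — the shown line 'match at position 10' should read 'match at position 4'.
Intended log window:
  1: run begins with 5 entries
  2: verify_load start: n=5 cutoff=10
  3: match at position 4
  4: stage result 30
Execution walk:
  verify_load([9, 12, 7, 5, 10], 10) -> 10  [called from sum_active, line 8]
Log origins:
  1 — main, line 16
  2 — verify_load, line 2
  3 — sum_active, line 9
A correct fix: line 5: replace `floor` with `quota`.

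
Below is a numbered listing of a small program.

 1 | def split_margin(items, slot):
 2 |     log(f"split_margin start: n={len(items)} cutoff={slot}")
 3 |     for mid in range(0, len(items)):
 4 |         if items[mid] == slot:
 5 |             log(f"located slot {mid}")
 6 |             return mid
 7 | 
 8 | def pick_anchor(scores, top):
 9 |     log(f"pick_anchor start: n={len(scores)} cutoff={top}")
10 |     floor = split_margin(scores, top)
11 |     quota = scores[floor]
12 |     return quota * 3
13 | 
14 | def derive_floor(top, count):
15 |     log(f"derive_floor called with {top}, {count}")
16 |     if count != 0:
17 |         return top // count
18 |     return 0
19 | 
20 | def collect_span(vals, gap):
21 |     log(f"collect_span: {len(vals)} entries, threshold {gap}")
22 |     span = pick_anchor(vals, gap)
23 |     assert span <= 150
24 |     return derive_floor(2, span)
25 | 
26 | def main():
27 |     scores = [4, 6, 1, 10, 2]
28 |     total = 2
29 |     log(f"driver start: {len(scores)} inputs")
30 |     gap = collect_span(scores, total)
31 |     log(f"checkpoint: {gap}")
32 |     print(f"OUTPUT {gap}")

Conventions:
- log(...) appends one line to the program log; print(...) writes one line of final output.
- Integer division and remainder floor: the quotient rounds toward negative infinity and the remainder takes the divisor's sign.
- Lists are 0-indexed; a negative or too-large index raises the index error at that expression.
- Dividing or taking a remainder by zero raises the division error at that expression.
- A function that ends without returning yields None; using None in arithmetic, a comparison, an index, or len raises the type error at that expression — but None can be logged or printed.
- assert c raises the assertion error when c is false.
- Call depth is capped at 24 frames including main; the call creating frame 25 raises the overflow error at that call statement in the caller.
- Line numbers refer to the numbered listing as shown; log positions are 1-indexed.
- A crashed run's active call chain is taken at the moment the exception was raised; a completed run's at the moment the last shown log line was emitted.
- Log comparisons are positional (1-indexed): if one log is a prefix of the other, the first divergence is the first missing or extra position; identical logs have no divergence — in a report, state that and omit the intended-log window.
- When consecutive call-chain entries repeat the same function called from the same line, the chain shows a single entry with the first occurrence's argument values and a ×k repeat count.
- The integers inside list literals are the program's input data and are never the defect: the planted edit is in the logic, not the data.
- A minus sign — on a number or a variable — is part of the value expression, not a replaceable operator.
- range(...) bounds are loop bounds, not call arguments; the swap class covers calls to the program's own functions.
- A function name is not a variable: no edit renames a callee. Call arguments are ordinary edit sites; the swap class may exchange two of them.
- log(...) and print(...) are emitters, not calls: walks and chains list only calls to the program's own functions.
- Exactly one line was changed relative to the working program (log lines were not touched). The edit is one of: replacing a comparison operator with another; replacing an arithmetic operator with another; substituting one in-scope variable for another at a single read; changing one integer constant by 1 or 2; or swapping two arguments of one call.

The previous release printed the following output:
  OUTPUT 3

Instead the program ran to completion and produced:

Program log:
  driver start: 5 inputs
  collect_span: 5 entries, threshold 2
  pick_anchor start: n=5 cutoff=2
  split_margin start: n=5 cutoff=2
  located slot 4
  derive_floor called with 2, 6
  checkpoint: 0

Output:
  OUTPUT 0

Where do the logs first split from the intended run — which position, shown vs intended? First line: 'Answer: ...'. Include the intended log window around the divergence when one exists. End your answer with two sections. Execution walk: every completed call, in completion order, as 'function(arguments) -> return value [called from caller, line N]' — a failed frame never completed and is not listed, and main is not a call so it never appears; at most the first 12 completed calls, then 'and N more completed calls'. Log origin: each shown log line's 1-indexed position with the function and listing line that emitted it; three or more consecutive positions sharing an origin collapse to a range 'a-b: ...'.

Answer: at position 6 the run shows 'derive_floor called with 2, 6' where the working version logs 'derive_floor called with 6, 2'.
Intended log window:
  4: split_margin start: n=5 cutoff=2
  5: located slot 4
  6: derive_floor called with 6, 2
  7: checkpoint: 3
Execution walk:
  split_margin([4, 6, 1, 10, 2], 2) -> 4  [called from pick_anchor, line 10]
  pick_anchor([4, 6, 1, 10, 2], 2) -> 6  [called from collect_span, line 22]
  derive_floor(2, 6) -> 0  [called from collect_span, line 24]
  collect_span([4, 6, 1, 10, 2], 2) -> 0  [called from main, line 30]
Log line origins:
  1: from main, line 29
  2: from collect_span, line 21
  3: from pick_anchor, line 9
  4: from split_margin, line 2
  5: from split_margin, line 5
  6: from derive_floor, line 15
  7: from main, line 31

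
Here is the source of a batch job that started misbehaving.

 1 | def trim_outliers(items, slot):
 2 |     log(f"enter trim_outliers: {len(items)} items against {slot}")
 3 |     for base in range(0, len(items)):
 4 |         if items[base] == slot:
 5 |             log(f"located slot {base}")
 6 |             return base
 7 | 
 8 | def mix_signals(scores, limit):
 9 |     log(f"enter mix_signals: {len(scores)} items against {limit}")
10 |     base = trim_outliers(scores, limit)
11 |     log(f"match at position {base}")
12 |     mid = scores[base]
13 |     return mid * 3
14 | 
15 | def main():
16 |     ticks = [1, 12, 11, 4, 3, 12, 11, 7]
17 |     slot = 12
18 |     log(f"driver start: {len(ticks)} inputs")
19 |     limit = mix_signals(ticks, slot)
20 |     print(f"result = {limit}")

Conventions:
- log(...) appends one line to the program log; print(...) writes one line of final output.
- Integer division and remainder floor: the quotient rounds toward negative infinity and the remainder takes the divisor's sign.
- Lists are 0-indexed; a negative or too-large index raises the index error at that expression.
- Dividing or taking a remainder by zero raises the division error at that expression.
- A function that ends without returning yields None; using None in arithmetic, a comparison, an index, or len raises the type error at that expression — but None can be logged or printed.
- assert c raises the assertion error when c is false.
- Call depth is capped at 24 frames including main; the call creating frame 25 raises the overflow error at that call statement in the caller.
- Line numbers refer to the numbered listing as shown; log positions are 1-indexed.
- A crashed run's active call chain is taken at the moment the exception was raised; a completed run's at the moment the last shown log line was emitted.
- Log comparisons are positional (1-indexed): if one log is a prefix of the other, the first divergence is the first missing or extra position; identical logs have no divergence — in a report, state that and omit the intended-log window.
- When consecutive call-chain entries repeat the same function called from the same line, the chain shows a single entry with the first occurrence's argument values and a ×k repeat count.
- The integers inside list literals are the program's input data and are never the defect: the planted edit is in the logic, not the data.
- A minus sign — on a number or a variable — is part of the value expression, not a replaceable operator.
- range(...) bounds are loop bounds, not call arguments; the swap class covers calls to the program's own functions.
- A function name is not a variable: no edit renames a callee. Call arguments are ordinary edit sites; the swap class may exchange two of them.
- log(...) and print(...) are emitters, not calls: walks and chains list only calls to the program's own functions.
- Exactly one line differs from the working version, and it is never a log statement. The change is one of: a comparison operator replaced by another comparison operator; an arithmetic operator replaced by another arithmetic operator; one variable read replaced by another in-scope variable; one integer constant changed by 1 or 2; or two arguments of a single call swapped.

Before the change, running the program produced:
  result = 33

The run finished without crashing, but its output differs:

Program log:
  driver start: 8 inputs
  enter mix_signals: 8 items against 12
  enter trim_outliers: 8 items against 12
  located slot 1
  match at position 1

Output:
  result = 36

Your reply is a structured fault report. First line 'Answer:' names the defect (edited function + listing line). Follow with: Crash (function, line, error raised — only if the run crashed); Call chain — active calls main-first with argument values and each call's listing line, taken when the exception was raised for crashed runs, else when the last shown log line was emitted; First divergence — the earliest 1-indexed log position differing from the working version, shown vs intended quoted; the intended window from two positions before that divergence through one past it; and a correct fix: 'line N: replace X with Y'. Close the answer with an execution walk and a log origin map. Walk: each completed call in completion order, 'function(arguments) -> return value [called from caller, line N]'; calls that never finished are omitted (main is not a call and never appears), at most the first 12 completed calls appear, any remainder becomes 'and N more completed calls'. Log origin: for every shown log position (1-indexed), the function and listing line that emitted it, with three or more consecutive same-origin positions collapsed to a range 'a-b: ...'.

Answer: the defect is in main at line 17.
Key fact: The earliest visible damage is log position 2 — 'enter mix_signals: 8 items against 12' rather than the intended 'enter mix_signals: 8 items against 11'.
Call chain: main -> mix_signals([1, 12, 11, 4, 3, 12, 11, 7], 12) (called at line 19).
First divergence: at position 2 the run shows 'enter mix_signals: 8 items against 12' where the working version logs 'enter mix_signals: 8 items against 11'.
Intended log window:
  1: driver start: 8 inputs
  2: enter mix_signals: 8 items against 11
  3: enter trim_outliers: 8 items against 11
Execution walk:
  trim_outliers([1, 12, 11, 4, 3, 12, 11, 7], 12) -> 1  [called from mix_signals, line 10]
  mix_signals([1, 12, 11, 4, 3, 12, 11, 7], 12) -> 36  [called from main, line 19]
Log origins:
  1: from main, line 18
  2: from mix_signals, line 9
  3: from trim_outliers, line 2
  4: from trim_outliers, line 5
  5: from mix_signals, line 11
A correct fix: line 17: replace `12` with `11`.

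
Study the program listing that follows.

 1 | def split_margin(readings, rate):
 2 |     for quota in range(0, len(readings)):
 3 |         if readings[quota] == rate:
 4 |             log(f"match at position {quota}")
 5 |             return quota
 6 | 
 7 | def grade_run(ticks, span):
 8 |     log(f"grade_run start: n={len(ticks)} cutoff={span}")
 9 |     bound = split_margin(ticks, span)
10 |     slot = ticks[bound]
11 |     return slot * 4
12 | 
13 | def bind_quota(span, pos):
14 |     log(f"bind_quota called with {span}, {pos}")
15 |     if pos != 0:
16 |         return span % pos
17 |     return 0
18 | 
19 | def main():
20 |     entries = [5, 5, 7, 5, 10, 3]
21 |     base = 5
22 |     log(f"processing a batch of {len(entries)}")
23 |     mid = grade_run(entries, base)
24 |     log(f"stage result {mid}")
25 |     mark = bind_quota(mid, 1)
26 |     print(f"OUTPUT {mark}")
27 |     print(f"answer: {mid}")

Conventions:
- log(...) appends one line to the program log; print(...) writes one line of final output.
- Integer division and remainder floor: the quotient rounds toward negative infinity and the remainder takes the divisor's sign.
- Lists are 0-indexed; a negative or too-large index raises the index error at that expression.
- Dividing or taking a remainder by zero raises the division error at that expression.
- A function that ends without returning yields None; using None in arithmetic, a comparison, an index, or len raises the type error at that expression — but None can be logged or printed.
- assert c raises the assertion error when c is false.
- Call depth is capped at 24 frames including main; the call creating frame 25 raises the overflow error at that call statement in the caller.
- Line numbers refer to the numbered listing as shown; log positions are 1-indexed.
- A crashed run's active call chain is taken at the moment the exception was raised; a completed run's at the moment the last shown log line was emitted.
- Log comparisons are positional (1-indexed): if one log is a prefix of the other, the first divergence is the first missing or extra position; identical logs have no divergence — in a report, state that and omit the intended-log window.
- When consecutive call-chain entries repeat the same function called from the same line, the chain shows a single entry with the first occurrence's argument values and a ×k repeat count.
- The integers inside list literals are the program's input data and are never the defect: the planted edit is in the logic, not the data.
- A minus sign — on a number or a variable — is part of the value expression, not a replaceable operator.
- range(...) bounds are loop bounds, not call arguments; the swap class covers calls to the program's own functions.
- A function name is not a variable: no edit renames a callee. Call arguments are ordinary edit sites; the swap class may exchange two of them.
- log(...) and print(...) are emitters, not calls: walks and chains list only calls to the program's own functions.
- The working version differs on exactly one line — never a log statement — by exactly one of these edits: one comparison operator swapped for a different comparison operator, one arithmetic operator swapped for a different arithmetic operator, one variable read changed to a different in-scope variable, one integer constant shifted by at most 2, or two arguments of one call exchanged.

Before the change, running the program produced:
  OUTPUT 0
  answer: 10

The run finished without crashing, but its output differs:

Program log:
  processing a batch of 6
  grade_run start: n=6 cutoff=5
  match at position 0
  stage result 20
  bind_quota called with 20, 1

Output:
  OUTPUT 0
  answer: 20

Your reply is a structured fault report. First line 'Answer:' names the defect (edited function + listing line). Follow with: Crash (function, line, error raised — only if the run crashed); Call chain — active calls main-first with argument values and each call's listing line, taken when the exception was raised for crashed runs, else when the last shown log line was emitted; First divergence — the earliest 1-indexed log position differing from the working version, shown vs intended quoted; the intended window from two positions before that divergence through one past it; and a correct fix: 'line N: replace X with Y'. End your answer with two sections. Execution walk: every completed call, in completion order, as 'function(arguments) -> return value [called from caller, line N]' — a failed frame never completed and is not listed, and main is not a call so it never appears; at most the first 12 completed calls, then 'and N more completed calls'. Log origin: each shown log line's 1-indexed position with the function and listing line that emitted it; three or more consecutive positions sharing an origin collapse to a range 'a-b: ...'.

Answer: the defect is in grade_run at line 11.
Key observation: The earliest visible damage is log position 4 — 'stage result 20' rather than the intended 'stage result 10'.
Call chain: main -> bind_quota(20, 1) (called at line 25).
First divergence: position 4 — shown 'stage result 20', intended 'stage result 10'.
Intended log window:
  2: grade_run start: n=6 cutoff=5
  3: match at position 0
  4: stage result 10
  5: bind_quota called with 10, 1
Execution walk:
  split_margin([5, 5, 7, 5, 10, 3], 5) -> 0  [called from grade_run, line 9]
  grade_run([5, 5, 7, 5, 10, 3], 5) -> 20  [called from main, line 23]
  bind_quota(20, 1) -> 0  [called from main, line 25]
Log line origins:
  1: from main, line 22
  2: from grade_run, line 8
  3: from split_margin, line 4
  4: from main, line 24
  5: from bind_quota, line 14
A correct fix: line 11: replace `4` with `2`.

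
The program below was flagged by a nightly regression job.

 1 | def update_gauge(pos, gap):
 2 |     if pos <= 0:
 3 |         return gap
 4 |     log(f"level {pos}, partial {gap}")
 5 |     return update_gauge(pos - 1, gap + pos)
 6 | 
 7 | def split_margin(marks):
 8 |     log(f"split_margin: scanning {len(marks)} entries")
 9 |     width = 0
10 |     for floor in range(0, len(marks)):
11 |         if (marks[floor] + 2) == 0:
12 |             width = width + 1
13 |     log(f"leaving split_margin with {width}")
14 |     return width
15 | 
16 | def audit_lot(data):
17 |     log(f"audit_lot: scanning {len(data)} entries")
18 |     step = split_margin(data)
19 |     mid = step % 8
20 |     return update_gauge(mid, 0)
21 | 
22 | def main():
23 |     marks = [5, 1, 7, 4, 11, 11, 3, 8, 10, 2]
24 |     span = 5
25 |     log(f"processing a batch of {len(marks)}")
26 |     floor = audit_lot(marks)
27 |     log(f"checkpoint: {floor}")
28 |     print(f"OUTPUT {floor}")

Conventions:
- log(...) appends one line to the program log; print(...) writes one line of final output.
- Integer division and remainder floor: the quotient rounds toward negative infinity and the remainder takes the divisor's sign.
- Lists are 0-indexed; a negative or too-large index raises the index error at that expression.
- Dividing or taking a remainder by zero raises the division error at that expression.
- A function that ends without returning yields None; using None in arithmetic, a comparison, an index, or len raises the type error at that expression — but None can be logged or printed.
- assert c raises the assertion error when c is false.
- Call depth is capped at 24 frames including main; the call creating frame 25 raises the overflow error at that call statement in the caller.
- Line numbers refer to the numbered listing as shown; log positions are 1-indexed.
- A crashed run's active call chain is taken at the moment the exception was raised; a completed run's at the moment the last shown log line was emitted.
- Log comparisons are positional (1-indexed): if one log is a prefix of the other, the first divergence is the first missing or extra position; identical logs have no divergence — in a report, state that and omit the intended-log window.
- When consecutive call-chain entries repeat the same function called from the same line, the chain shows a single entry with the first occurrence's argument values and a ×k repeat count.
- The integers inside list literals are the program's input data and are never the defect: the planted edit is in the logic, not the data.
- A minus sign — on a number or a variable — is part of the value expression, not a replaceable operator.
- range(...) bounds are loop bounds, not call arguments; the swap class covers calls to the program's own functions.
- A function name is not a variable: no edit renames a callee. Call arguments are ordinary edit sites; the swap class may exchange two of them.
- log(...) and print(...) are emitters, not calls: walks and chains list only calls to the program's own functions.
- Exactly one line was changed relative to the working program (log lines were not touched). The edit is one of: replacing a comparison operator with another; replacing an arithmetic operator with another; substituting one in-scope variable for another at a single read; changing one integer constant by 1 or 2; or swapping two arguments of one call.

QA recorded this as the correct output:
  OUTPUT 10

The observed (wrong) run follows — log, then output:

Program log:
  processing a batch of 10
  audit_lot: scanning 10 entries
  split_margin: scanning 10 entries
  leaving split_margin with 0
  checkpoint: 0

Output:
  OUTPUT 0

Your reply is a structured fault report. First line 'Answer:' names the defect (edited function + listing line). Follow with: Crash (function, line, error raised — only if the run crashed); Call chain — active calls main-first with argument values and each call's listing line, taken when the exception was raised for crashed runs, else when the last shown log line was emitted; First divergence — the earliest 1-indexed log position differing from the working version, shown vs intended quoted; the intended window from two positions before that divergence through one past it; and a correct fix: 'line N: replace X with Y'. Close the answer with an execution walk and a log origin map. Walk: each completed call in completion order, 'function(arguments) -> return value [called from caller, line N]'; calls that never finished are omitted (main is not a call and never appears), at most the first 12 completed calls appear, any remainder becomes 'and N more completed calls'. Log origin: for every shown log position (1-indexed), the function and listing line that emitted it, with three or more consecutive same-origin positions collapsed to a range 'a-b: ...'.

Answer: the defect is in split_margin at line 11.
Key observation: The log first diverges at position 4: the faulty run prints 'leaving split_margin with 0' where the working version prints 'leaving split_margin with 4'.
Call chain: main.
First divergence: position 4 — the shown line 'leaving split_margin with 0' should read 'leaving split_margin with 4'.
Intended log window:
  2: audit_lot: scanning 10 entries
  3: split_margin: scanning 10 entries
  4: leaving split_margin with 4
  5: level 4, partial 0
Execution walk:
  split_margin([5, 1, 7, 4, 11, 11, 3, 8, 10, 2]) -> 0  [called from audit_lot, line 18]
  update_gauge(0, 0) -> 0  [called from audit_lot, line 20]
  audit_lot([5, 1, 7, 4, 11, 11, 3, 8, 10, 2]) -> 0  [called from main, line 26]
Log origin:
  1: logged in main at line 25
  2: logged in audit_lot at line 17
  3: logged in split_margin at line 8
  4: logged in split_margin at line 13
  5: logged in main at line 27
A correct fix: line 11: replace `+` with `%`.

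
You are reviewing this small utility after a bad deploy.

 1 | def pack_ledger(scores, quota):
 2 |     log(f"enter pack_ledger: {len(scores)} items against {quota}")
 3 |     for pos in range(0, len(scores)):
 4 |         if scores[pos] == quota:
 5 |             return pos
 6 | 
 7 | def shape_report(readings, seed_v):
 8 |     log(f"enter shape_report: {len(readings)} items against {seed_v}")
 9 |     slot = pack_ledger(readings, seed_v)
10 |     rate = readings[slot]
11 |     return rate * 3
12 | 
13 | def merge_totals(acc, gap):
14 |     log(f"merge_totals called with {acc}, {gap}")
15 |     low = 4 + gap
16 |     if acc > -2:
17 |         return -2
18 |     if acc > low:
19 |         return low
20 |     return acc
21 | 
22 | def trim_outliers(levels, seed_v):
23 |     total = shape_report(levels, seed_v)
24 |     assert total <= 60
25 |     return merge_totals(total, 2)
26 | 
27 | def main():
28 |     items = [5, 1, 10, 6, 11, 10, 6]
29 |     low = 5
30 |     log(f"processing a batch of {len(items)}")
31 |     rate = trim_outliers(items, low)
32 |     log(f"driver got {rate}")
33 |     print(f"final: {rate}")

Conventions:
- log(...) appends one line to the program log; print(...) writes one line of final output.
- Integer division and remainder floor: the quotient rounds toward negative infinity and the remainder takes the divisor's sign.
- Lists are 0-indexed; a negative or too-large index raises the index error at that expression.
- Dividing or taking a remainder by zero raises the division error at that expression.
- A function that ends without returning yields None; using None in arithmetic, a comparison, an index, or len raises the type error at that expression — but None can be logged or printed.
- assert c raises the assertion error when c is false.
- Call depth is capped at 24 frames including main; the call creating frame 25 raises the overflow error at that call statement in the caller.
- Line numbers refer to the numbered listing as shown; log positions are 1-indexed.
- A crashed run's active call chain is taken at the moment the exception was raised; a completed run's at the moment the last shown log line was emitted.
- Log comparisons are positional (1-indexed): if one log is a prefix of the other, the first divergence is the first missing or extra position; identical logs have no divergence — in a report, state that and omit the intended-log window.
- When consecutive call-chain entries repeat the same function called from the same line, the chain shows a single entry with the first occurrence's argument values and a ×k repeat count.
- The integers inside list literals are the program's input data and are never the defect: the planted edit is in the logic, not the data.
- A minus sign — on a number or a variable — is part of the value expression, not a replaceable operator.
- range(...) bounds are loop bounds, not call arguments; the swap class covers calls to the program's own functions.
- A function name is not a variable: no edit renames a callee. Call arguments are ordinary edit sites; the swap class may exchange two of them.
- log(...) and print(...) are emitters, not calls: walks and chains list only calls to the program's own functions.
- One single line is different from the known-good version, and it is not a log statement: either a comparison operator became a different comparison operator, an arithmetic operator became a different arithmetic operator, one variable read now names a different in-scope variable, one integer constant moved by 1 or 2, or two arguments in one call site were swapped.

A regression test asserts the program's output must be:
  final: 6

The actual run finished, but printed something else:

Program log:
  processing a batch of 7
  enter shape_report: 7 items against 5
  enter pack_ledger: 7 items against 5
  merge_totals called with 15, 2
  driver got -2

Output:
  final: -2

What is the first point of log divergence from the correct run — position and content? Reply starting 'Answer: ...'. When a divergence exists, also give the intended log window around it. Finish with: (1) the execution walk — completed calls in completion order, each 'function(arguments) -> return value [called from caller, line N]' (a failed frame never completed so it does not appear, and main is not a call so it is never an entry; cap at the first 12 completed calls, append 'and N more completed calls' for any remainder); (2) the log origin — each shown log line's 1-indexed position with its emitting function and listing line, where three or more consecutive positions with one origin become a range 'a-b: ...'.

Answer: at position 5 the run shows 'driver got -2' where the working version logs 'driver got 6'.
Intended log window:
  3: enter pack_ledger: 7 items against 5
  4: merge_totals called with 15, 2
  5: driver got 6
Execution walk:
  pack_ledger([5, 1, 10, 6, 11, 10, 6], 5) -> 0  [called from shape_report, line 9]
  shape_report([5, 1, 10, 6, 11, 10, 6], 5) -> 15  [called from trim_outliers, line 23]
  merge_totals(15, 2) -> -2  [called from trim_outliers, line 25]
  trim_outliers([5, 1, 10, 6, 11, 10, 6], 5) -> -2  [called from main, line 31]
Log origins:
  1: logged in main at line 30
  2: logged in shape_report at line 8
  3: logged in pack_ledger at line 2
  4: logged in merge_totals at line 14
  5: logged in main at line 32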